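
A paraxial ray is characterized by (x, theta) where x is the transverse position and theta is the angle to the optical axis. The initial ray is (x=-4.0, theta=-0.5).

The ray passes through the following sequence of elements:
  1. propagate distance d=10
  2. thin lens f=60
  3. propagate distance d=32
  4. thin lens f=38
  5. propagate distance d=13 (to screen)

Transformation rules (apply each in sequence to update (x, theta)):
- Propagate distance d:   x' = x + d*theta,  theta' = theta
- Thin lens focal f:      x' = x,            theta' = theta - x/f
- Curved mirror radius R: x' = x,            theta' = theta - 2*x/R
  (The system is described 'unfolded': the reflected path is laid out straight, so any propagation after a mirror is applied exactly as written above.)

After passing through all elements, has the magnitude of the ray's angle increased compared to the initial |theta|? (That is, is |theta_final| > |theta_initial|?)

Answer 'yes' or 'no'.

Initial: x=-4.0000 theta=-0.5000
After 1 (propagate distance d=10): x=-9.0000 theta=-0.5000
After 2 (thin lens f=60): x=-9.0000 theta=-0.3500
After 3 (propagate distance d=32): x=-20.2000 theta=-0.3500
After 4 (thin lens f=38): x=-20.2000 theta=69/380 (≈0.1816)
After 5 (propagate distance d=13 (to screen)): x=-6779/380 (≈-17.8395) theta=69/380 (≈0.1816)
|theta_initial|=0.5000 |theta_final|=69/380 (≈0.1816) -> not increased

Answer: no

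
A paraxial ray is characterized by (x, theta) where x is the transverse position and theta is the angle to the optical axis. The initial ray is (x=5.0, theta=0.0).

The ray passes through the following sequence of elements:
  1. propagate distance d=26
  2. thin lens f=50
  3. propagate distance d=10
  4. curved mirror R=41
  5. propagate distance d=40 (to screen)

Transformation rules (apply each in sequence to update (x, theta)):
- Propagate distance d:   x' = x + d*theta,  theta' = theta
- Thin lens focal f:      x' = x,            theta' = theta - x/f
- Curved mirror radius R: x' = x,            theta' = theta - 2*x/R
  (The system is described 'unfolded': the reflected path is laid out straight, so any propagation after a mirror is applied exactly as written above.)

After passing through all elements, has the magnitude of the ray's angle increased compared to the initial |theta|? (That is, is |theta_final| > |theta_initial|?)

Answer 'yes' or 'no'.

Initial: x=5.0000 theta=0.0000
After 1 (propagate distance d=26): x=5.0000 theta=0.0000
After 2 (thin lens f=50): x=5.0000 theta=-0.1000
After 3 (propagate distance d=10): x=4.0000 theta=-0.1000
After 4 (curved mirror R=41): x=4.0000 theta=-121/410 (≈-0.2951)
After 5 (propagate distance d=40 (to screen)): x=-320/41 (≈-7.8049) theta=-121/410 (≈-0.2951)
|theta_initial|=0.0000 |theta_final|=121/410 (≈0.2951) -> increased

Answer: yes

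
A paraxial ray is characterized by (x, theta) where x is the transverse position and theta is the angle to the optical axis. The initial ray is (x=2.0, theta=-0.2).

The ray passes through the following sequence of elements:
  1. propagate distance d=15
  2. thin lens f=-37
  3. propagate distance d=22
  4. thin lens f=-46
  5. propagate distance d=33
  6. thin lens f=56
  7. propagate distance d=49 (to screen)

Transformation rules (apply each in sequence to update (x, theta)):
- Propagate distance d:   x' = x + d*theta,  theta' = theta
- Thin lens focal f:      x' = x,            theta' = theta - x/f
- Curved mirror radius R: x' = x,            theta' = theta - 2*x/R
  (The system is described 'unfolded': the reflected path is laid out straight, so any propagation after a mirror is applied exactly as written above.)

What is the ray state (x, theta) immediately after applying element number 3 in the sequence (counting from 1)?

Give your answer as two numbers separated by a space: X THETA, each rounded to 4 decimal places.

Answer: -5.9946 -0.2270

Derivation:
Initial: x=2.0000 theta=-0.2000
After 1 (propagate distance d=15): x=-1.0000 theta=-0.2000
After 2 (thin lens f=-37): x=-1.0000 theta=-42/185 (≈-0.2270)
After 3 (propagate distance d=22): x=-1109/185 (≈-5.9946) theta=-42/185 (≈-0.2270)
Rounded to 4 decimal places: x = -5.9946, theta = -0.2270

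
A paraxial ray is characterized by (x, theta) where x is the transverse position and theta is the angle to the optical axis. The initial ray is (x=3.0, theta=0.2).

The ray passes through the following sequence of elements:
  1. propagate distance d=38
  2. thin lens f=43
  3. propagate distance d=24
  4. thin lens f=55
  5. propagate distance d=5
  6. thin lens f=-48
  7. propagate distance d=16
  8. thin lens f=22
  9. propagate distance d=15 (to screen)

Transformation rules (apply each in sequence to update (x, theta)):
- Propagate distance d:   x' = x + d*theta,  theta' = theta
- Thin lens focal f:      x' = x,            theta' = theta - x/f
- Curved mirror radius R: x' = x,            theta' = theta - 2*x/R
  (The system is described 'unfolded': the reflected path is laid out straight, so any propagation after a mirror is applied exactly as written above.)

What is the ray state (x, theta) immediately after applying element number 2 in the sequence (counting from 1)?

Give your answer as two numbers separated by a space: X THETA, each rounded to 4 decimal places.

Answer: 10.6000 -0.0465

Derivation:
Initial: x=3.0000 theta=0.2000
After 1 (propagate distance d=38): x=10.6000 theta=0.2000
After 2 (thin lens f=43): x=10.6000 theta=-2/43 (≈-0.0465)
Rounded to 4 decimal places: x = 10.6000, theta = -0.0465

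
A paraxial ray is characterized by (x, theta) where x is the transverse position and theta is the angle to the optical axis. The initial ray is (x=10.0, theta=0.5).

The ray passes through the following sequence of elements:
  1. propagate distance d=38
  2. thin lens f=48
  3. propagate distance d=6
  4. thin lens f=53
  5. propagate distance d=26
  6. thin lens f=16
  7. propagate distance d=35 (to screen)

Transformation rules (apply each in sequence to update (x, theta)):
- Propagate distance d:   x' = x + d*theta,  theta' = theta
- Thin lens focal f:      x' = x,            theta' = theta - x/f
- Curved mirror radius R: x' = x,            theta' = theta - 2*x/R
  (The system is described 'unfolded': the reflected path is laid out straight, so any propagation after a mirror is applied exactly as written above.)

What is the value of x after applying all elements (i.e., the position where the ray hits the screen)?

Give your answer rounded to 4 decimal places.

Answer: -36.3334

Derivation:
Initial: x=10.0000 theta=0.5000
After 1 (propagate distance d=38): x=29.0000 theta=0.5000
After 2 (thin lens f=48): x=29.0000 theta=-5/48 (≈-0.1042)
After 3 (propagate distance d=6): x=28.3750 theta=-5/48 (≈-0.1042)
After 4 (thin lens f=53): x=28.3750 theta=-1627/2544 (≈-0.6395)
After 5 (propagate distance d=26): x=7471/636 (≈11.7469) theta=-1627/2544 (≈-0.6395)
After 6 (thin lens f=16): x=7471/636 (≈11.7469) theta=-13979/10176 (≈-1.3737)
After 7 (propagate distance d=35 (to screen)): x=-123243/3392 (≈-36.3334) theta=-13979/10176 (≈-1.3737)
Rounded to 4 decimal places: x = -36.3334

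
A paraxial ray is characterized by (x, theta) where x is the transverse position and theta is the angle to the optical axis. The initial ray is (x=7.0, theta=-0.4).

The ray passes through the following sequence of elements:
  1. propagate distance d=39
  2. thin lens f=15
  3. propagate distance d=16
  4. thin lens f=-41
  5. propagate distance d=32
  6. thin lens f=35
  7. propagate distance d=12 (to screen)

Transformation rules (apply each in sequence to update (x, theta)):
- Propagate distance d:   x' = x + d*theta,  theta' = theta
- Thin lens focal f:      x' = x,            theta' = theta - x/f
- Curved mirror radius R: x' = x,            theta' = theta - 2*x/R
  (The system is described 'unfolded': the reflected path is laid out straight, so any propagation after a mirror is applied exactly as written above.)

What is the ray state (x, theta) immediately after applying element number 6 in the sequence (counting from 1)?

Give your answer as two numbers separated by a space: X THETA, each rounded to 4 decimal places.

Initial: x=7.0000 theta=-0.4000
After 1 (propagate distance d=39): x=-8.6000 theta=-0.4000
After 2 (thin lens f=15): x=-8.6000 theta=13/75 (≈0.1733)
After 3 (propagate distance d=16): x=-437/75 (≈-5.8267) theta=13/75 (≈0.1733)
After 4 (thin lens f=-41): x=-437/75 (≈-5.8267) theta=32/1025 (≈0.0312)
After 5 (propagate distance d=32): x=-2969/615 (≈-4.8276) theta=32/1025 (≈0.0312)
After 6 (thin lens f=35): x=-2969/615 (≈-4.8276) theta=3641/21525 (≈0.1692)
Rounded to 4 decimal places: x = -4.8276, theta = 0.1692

Answer: -4.8276 0.1692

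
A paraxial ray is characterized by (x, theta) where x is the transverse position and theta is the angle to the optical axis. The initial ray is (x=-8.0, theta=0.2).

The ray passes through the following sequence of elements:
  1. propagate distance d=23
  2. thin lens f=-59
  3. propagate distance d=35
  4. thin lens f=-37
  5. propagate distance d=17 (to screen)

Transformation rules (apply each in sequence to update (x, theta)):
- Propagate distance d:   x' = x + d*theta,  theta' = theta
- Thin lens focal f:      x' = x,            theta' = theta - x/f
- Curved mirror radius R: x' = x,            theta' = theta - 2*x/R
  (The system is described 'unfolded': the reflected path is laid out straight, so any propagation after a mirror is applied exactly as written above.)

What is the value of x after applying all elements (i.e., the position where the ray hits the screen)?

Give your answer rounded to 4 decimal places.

Initial: x=-8.0000 theta=0.2000
After 1 (propagate distance d=23): x=-3.4000 theta=0.2000
After 2 (thin lens f=-59): x=-3.4000 theta=42/295 (≈0.1424)
After 3 (propagate distance d=35): x=467/295 (≈1.5831) theta=42/295 (≈0.1424)
After 4 (thin lens f=-37): x=467/295 (≈1.5831) theta=2021/10915 (≈0.1852)
After 5 (propagate distance d=17 (to screen)): x=51636/10915 (≈4.7307) theta=2021/10915 (≈0.1852)
Rounded to 4 decimal places: x = 4.7307

Answer: 4.7307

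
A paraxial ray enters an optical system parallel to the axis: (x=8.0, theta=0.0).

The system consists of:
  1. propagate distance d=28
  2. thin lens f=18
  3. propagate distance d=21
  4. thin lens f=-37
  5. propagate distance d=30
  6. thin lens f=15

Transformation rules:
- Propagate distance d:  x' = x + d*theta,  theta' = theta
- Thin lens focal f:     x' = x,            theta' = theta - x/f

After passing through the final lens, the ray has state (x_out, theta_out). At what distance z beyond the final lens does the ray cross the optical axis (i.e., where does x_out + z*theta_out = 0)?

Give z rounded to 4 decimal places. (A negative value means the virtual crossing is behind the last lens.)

Answer: 27.6582

Derivation:
Initial: x=8.0000 theta=0.0000
After 1 (propagate distance d=28): x=8.0000 theta=0.0000
After 2 (thin lens f=18): x=8.0000 theta=-4/9 (≈-0.4444)
After 3 (propagate distance d=21): x=-4/3 (≈-1.3333) theta=-4/9 (≈-0.4444)
After 4 (thin lens f=-37): x=-4/3 (≈-1.3333) theta=-160/333 (≈-0.4805)
After 5 (propagate distance d=30): x=-1748/111 (≈-15.7477) theta=-160/333 (≈-0.4805)
After 6 (thin lens f=15): x=-1748/111 (≈-15.7477) theta=316/555 (≈0.5694)
z_focus = -x_out/theta_out = -(-1748/111)/(316/555) = 2185/79 ≈ 27.6582
Rounded to 4 decimal places: z = 27.6582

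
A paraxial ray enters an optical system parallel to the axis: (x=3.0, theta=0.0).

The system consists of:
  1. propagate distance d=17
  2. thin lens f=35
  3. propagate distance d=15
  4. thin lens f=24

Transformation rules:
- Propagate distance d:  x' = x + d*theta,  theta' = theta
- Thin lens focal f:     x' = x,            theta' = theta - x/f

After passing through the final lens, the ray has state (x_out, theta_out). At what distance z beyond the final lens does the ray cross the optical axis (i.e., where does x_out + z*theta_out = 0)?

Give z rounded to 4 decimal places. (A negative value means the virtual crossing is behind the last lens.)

Answer: 10.9091

Derivation:
Initial: x=3.0000 theta=0.0000
After 1 (propagate distance d=17): x=3.0000 theta=0.0000
After 2 (thin lens f=35): x=3.0000 theta=-3/35 (≈-0.0857)
After 3 (propagate distance d=15): x=12/7 (≈1.7143) theta=-3/35 (≈-0.0857)
After 4 (thin lens f=24): x=12/7 (≈1.7143) theta=-11/70 (≈-0.1571)
z_focus = -x_out/theta_out = -(12/7)/(-11/70) = 120/11 ≈ 10.9091
Rounded to 4 decimal places: z = 10.9091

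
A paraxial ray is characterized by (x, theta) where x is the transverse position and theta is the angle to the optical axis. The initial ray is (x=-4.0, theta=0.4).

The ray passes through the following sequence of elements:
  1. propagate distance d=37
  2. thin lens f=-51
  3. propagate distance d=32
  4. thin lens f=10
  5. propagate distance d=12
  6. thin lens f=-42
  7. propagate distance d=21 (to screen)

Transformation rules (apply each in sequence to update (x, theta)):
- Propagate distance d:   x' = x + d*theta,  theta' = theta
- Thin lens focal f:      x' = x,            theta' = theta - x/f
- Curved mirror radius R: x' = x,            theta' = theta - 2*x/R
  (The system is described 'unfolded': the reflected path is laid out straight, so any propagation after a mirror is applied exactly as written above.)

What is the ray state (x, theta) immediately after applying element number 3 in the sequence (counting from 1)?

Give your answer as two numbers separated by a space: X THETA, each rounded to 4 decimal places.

Initial: x=-4.0000 theta=0.4000
After 1 (propagate distance d=37): x=10.8000 theta=0.4000
After 2 (thin lens f=-51): x=10.8000 theta=52/85 (≈0.6118)
After 3 (propagate distance d=32): x=2582/85 (≈30.3765) theta=52/85 (≈0.6118)
Rounded to 4 decimal places: x = 30.3765, theta = 0.6118

Answer: 30.3765 0.6118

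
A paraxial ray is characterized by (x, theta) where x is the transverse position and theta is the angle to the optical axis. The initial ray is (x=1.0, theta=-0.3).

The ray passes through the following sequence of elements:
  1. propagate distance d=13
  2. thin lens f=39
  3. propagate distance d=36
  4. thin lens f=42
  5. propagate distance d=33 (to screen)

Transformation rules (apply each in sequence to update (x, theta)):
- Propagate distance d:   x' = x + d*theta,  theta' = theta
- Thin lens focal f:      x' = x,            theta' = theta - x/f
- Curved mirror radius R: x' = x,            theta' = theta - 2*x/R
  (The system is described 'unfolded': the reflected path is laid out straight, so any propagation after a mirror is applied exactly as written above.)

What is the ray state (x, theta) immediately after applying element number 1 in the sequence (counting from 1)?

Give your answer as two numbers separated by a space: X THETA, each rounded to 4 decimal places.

Initial: x=1.0000 theta=-0.3000
After 1 (propagate distance d=13): x=-2.9000 theta=-0.3000
Rounded to 4 decimal places: x = -2.9000, theta = -0.3000

Answer: -2.9000 -0.3000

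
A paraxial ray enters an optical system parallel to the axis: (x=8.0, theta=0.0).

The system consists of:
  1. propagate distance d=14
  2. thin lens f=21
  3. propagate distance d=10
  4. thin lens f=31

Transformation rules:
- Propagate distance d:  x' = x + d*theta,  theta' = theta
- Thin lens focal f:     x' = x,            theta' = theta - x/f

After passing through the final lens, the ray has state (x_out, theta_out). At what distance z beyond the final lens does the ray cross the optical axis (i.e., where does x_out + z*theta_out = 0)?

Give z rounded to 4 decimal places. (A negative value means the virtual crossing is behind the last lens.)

Initial: x=8.0000 theta=0.0000
After 1 (propagate distance d=14): x=8.0000 theta=0.0000
After 2 (thin lens f=21): x=8.0000 theta=-8/21 (≈-0.3810)
After 3 (propagate distance d=10): x=88/21 (≈4.1905) theta=-8/21 (≈-0.3810)
After 4 (thin lens f=31): x=88/21 (≈4.1905) theta=-16/31 (≈-0.5161)
z_focus = -x_out/theta_out = -(88/21)/(-16/31) = 341/42 ≈ 8.1190
Rounded to 4 decimal places: z = 8.1190

Answer: 8.1190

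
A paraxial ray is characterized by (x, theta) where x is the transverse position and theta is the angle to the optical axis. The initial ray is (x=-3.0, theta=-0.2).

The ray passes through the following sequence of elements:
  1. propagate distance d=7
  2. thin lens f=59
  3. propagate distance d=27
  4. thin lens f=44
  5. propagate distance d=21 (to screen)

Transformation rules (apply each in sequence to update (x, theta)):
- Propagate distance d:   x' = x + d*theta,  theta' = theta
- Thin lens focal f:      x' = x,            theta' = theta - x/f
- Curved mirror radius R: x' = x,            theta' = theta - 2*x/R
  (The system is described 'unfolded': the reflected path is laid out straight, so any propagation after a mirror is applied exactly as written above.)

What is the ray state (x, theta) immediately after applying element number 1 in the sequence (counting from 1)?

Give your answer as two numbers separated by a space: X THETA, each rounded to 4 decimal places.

Initial: x=-3.0000 theta=-0.2000
After 1 (propagate distance d=7): x=-4.4000 theta=-0.2000
Rounded to 4 decimal places: x = -4.4000, theta = -0.2000

Answer: -4.4000 -0.2000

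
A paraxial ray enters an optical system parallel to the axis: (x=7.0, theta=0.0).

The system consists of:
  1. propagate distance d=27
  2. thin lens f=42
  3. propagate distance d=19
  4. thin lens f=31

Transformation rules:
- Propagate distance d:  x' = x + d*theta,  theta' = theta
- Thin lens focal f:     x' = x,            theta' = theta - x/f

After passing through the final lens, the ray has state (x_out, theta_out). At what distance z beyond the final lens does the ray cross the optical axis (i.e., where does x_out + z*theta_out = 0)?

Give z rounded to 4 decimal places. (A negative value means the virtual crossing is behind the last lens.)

Answer: 13.2037

Derivation:
Initial: x=7.0000 theta=0.0000
After 1 (propagate distance d=27): x=7.0000 theta=0.0000
After 2 (thin lens f=42): x=7.0000 theta=-1/6 (≈-0.1667)
After 3 (propagate distance d=19): x=23/6 (≈3.8333) theta=-1/6 (≈-0.1667)
After 4 (thin lens f=31): x=23/6 (≈3.8333) theta=-9/31 (≈-0.2903)
z_focus = -x_out/theta_out = -(23/6)/(-9/31) = 713/54 ≈ 13.2037
Rounded to 4 decimal places: z = 13.2037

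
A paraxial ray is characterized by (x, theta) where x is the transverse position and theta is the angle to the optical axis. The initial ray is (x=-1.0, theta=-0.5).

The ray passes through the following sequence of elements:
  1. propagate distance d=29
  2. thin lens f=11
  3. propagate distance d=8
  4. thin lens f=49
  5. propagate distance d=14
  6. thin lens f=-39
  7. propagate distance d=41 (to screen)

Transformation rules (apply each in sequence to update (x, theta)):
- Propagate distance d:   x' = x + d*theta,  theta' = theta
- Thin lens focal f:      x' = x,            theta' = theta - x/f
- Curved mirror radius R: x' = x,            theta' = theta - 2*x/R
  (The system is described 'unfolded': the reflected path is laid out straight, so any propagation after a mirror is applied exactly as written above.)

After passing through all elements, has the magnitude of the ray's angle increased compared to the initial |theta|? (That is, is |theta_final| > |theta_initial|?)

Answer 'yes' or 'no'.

Initial: x=-1.0000 theta=-0.5000
After 1 (propagate distance d=29): x=-15.5000 theta=-0.5000
After 2 (thin lens f=11): x=-15.5000 theta=10/11 (≈0.9091)
After 3 (propagate distance d=8): x=-181/22 (≈-8.2273) theta=10/11 (≈0.9091)
After 4 (thin lens f=49): x=-181/22 (≈-8.2273) theta=1161/1078 (≈1.0770)
After 5 (propagate distance d=14): x=1055/154 (≈6.8506) theta=1161/1078 (≈1.0770)
After 6 (thin lens f=-39): x=1055/154 (≈6.8506) theta=26332/21021 (≈1.2527)
After 7 (propagate distance d=41 (to screen)): x=2447239/42042 (≈58.2094) theta=26332/21021 (≈1.2527)
|theta_initial|=0.5000 |theta_final|=26332/21021 (≈1.2527) -> increased

Answer: yes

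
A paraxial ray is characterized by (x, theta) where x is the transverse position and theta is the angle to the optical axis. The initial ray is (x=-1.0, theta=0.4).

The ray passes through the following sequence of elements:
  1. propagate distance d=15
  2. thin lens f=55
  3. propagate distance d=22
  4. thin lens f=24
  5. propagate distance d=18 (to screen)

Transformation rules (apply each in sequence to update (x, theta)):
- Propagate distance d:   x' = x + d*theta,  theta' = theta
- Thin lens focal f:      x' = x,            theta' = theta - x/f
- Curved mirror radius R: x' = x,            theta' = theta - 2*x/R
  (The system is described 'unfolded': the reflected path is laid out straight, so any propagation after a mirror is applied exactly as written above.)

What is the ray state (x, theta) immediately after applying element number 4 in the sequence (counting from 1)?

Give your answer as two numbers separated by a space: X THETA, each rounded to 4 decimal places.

Answer: 11.8000 -0.1826

Derivation:
Initial: x=-1.0000 theta=0.4000
After 1 (propagate distance d=15): x=5.0000 theta=0.4000
After 2 (thin lens f=55): x=5.0000 theta=17/55 (≈0.3091)
After 3 (propagate distance d=22): x=11.8000 theta=17/55 (≈0.3091)
After 4 (thin lens f=24): x=11.8000 theta=-241/1320 (≈-0.1826)
Rounded to 4 decimal places: x = 11.8000, theta = -0.1826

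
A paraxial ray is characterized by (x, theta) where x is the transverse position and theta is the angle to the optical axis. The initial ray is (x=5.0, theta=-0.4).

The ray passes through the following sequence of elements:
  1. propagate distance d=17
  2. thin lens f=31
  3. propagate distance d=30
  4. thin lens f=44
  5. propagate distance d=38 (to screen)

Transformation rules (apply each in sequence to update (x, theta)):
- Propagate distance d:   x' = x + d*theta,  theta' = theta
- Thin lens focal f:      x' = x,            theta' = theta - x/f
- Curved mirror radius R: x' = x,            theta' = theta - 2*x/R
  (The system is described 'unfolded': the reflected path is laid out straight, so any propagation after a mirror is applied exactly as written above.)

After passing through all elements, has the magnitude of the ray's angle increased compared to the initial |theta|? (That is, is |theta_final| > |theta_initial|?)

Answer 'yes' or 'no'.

Initial: x=5.0000 theta=-0.4000
After 1 (propagate distance d=17): x=-1.8000 theta=-0.4000
After 2 (thin lens f=31): x=-1.8000 theta=-53/155 (≈-0.3419)
After 3 (propagate distance d=30): x=-1869/155 (≈-12.0581) theta=-53/155 (≈-0.3419)
After 4 (thin lens f=44): x=-1869/155 (≈-12.0581) theta=-463/6820 (≈-0.0679)
After 5 (propagate distance d=38 (to screen)): x=-9983/682 (≈-14.6378) theta=-463/6820 (≈-0.0679)
|theta_initial|=0.4000 |theta_final|=463/6820 (≈0.0679) -> not increased

Answer: no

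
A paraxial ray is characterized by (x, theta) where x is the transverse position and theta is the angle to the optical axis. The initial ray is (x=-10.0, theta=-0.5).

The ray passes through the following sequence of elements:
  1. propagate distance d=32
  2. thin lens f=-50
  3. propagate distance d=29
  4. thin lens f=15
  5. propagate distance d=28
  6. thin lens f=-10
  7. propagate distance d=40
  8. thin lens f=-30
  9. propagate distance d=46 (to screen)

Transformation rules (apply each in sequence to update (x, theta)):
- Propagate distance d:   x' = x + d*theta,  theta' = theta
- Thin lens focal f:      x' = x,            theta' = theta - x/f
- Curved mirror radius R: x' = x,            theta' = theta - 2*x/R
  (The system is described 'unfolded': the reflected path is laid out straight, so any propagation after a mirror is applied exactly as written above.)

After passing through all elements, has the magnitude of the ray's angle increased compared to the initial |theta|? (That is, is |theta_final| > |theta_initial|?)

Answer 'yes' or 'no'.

Answer: yes

Derivation:
Initial: x=-10.0000 theta=-0.5000
After 1 (propagate distance d=32): x=-26.0000 theta=-0.5000
After 2 (thin lens f=-50): x=-26.0000 theta=-1.0200
After 3 (propagate distance d=29): x=-55.5800 theta=-1.0200
After 4 (thin lens f=15): x=-55.5800 theta=1007/375 (≈2.6853)
After 5 (propagate distance d=28): x=14707/750 (≈19.6093) theta=1007/375 (≈2.6853)
After 6 (thin lens f=-10): x=14707/750 (≈19.6093) theta=34847/7500 (≈4.6463)
After 7 (propagate distance d=40): x=205.4600 theta=34847/7500 (≈4.6463)
After 8 (thin lens f=-30): x=205.4600 theta=21553/1875 (≈11.4949)
After 9 (propagate distance d=46 (to screen)): x=2753351/3750 (≈734.2269) theta=21553/1875 (≈11.4949)
|theta_initial|=0.5000 |theta_final|=21553/1875 (≈11.4949) -> increased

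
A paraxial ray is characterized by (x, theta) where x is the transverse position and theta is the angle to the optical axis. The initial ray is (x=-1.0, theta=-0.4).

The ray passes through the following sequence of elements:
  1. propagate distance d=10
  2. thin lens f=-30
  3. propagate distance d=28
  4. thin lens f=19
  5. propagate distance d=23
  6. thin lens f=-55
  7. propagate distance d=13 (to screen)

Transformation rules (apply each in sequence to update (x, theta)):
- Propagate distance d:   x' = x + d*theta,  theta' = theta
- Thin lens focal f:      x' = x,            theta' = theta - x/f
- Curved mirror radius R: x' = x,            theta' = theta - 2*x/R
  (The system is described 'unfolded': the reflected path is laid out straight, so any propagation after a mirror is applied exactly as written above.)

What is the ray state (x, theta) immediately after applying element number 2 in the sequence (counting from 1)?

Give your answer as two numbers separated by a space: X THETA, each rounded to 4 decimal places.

Answer: -5.0000 -0.5667

Derivation:
Initial: x=-1.0000 theta=-0.4000
After 1 (propagate distance d=10): x=-5.0000 theta=-0.4000
After 2 (thin lens f=-30): x=-5.0000 theta=-17/30 (≈-0.5667)
Rounded to 4 decimal places: x = -5.0000, theta = -0.5667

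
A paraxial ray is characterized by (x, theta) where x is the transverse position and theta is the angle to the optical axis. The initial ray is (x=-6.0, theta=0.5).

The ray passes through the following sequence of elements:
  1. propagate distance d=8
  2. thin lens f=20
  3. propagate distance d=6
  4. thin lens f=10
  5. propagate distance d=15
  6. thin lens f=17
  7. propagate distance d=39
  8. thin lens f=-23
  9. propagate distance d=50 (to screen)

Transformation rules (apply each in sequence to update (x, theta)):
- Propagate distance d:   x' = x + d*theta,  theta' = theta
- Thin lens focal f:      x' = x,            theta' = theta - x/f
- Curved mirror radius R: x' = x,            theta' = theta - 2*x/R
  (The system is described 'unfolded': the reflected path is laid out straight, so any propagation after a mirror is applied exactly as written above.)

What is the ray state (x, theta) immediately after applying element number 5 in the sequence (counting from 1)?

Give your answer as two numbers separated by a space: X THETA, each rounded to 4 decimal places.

Answer: 8.2000 0.4400

Derivation:
Initial: x=-6.0000 theta=0.5000
After 1 (propagate distance d=8): x=-2.0000 theta=0.5000
After 2 (thin lens f=20): x=-2.0000 theta=0.6000
After 3 (propagate distance d=6): x=1.6000 theta=0.6000
After 4 (thin lens f=10): x=1.6000 theta=0.4400
After 5 (propagate distance d=15): x=8.2000 theta=0.4400
Rounded to 4 decimal places: x = 8.2000, theta = 0.4400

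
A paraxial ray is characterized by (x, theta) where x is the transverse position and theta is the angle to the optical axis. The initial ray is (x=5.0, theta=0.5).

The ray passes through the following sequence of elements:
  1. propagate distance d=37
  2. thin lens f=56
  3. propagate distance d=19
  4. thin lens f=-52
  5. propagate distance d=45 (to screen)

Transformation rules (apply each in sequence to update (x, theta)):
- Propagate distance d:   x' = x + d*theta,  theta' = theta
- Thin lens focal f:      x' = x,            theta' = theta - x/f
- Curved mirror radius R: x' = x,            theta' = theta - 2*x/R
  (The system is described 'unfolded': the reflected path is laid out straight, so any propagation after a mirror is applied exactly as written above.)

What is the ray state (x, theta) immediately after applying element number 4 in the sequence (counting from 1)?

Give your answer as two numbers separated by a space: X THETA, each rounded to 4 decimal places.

Initial: x=5.0000 theta=0.5000
After 1 (propagate distance d=37): x=23.5000 theta=0.5000
After 2 (thin lens f=56): x=23.5000 theta=9/112 (≈0.0804)
After 3 (propagate distance d=19): x=2803/112 (≈25.0268) theta=9/112 (≈0.0804)
After 4 (thin lens f=-52): x=2803/112 (≈25.0268) theta=3271/5824 (≈0.5616)
Rounded to 4 decimal places: x = 25.0268, theta = 0.5616

Answer: 25.0268 0.5616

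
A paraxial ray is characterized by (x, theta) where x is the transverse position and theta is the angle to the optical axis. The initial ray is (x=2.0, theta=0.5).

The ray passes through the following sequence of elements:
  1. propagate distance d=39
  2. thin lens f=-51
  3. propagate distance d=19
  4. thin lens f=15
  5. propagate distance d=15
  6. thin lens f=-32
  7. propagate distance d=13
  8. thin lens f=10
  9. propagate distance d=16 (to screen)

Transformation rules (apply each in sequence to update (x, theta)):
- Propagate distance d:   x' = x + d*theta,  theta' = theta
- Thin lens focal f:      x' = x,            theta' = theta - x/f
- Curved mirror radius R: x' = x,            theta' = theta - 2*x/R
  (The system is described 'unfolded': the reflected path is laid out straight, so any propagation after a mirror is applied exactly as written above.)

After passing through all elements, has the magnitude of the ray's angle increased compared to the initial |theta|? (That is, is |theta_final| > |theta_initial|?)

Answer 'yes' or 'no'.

Answer: yes

Derivation:
Initial: x=2.0000 theta=0.5000
After 1 (propagate distance d=39): x=21.5000 theta=0.5000
After 2 (thin lens f=-51): x=21.5000 theta=47/51 (≈0.9216)
After 3 (propagate distance d=19): x=3979/102 (≈39.0098) theta=47/51 (≈0.9216)
After 4 (thin lens f=15): x=3979/102 (≈39.0098) theta=-2569/1530 (≈-1.6791)
After 5 (propagate distance d=15): x=235/17 (≈13.8235) theta=-2569/1530 (≈-1.6791)
After 6 (thin lens f=-32): x=235/17 (≈13.8235) theta=-30529/24480 (≈-1.2471)
After 7 (propagate distance d=13): x=-58477/24480 (≈-2.3888) theta=-30529/24480 (≈-1.2471)
After 8 (thin lens f=10): x=-58477/24480 (≈-2.3888) theta=-82271/81600 (≈-1.0082)
After 9 (propagate distance d=16 (to screen)): x=-2266889/122400 (≈-18.5203) theta=-82271/81600 (≈-1.0082)
|theta_initial|=0.5000 |theta_final|=82271/81600 (≈1.0082) -> increased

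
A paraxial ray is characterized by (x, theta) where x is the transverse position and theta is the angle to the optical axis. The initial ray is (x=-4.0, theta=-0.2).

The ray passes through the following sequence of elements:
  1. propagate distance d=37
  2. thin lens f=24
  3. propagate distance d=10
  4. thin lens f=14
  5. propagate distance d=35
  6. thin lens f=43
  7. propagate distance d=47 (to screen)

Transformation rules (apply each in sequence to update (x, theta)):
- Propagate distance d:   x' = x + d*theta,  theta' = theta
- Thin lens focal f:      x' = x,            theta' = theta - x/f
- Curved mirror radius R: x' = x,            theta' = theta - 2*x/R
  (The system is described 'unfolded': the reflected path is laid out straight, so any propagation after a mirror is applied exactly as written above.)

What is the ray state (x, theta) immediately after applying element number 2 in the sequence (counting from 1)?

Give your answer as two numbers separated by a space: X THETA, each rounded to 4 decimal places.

Answer: -11.4000 0.2750

Derivation:
Initial: x=-4.0000 theta=-0.2000
After 1 (propagate distance d=37): x=-11.4000 theta=-0.2000
After 2 (thin lens f=24): x=-11.4000 theta=0.2750
Rounded to 4 decimal places: x = -11.4000, theta = 0.2750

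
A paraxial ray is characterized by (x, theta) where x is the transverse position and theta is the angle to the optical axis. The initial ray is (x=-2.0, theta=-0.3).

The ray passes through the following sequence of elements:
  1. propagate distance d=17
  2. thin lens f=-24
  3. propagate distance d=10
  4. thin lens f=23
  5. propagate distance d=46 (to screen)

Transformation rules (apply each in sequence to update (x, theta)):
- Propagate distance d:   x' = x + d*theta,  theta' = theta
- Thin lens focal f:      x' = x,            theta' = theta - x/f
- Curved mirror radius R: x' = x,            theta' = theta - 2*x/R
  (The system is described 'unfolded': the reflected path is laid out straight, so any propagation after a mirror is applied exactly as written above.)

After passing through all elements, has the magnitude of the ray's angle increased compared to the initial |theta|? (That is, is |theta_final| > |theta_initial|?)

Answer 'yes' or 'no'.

Answer: no

Derivation:
Initial: x=-2.0000 theta=-0.3000
After 1 (propagate distance d=17): x=-7.1000 theta=-0.3000
After 2 (thin lens f=-24): x=-7.1000 theta=-143/240 (≈-0.5958)
After 3 (propagate distance d=10): x=-1567/120 (≈-13.0583) theta=-143/240 (≈-0.5958)
After 4 (thin lens f=23): x=-1567/120 (≈-13.0583) theta=-31/1104 (≈-0.0281)
After 5 (propagate distance d=46 (to screen)): x=-14.3500 theta=-31/1104 (≈-0.0281)
|theta_initial|=0.3000 |theta_final|=31/1104 (≈0.0281) -> not increased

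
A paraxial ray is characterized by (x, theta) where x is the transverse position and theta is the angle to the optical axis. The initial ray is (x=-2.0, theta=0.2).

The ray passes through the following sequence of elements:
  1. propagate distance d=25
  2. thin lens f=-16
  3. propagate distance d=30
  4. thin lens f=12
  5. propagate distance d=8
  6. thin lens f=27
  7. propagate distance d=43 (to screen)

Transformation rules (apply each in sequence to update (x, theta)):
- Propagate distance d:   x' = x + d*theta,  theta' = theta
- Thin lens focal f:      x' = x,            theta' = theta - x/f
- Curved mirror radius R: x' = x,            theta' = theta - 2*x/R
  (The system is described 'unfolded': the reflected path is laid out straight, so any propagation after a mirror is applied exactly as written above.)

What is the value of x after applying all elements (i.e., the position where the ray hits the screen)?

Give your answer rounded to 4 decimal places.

Answer: -40.4697

Derivation:
Initial: x=-2.0000 theta=0.2000
After 1 (propagate distance d=25): x=3.0000 theta=0.2000
After 2 (thin lens f=-16): x=3.0000 theta=0.3875
After 3 (propagate distance d=30): x=14.6250 theta=0.3875
After 4 (thin lens f=12): x=14.6250 theta=-133/160 (≈-0.8313)
After 5 (propagate distance d=8): x=7.9750 theta=-133/160 (≈-0.8313)
After 6 (thin lens f=27): x=7.9750 theta=-4867/4320 (≈-1.1266)
After 7 (propagate distance d=43 (to screen)): x=-174829/4320 (≈-40.4697) theta=-4867/4320 (≈-1.1266)
Rounded to 4 decimal places: x = -40.4697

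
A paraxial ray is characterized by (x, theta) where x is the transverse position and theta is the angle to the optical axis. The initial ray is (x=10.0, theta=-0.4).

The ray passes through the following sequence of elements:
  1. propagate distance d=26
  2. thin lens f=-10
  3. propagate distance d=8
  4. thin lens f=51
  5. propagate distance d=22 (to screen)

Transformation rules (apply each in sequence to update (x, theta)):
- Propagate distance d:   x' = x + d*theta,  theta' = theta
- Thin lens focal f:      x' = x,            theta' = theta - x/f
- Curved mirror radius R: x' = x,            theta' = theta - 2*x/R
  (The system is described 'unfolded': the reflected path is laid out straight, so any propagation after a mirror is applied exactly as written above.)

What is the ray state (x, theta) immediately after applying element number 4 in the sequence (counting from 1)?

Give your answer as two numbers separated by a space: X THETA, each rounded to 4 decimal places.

Initial: x=10.0000 theta=-0.4000
After 1 (propagate distance d=26): x=-0.4000 theta=-0.4000
After 2 (thin lens f=-10): x=-0.4000 theta=-0.4400
After 3 (propagate distance d=8): x=-3.9200 theta=-0.4400
After 4 (thin lens f=51): x=-3.9200 theta=-463/1275 (≈-0.3631)
Rounded to 4 decimal places: x = -3.9200, theta = -0.3631

Answer: -3.9200 -0.3631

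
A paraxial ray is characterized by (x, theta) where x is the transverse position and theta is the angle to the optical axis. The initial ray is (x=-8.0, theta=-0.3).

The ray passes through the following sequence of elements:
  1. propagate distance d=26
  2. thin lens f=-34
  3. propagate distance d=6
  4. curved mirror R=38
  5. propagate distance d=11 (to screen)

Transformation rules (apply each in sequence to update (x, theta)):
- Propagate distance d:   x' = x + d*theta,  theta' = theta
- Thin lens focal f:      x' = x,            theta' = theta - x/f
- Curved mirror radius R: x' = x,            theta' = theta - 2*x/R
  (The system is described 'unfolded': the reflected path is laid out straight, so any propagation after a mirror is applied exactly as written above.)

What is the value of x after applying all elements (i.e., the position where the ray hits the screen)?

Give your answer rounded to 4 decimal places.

Initial: x=-8.0000 theta=-0.3000
After 1 (propagate distance d=26): x=-15.8000 theta=-0.3000
After 2 (thin lens f=-34): x=-15.8000 theta=-13/17 (≈-0.7647)
After 3 (propagate distance d=6): x=-1733/85 (≈-20.3882) theta=-13/17 (≈-0.7647)
After 4 (curved mirror R=38): x=-1733/85 (≈-20.3882) theta=498/1615 (≈0.3084)
After 5 (propagate distance d=11 (to screen)): x=-27449/1615 (≈-16.9963) theta=498/1615 (≈0.3084)
Rounded to 4 decimal places: x = -16.9963

Answer: -16.9963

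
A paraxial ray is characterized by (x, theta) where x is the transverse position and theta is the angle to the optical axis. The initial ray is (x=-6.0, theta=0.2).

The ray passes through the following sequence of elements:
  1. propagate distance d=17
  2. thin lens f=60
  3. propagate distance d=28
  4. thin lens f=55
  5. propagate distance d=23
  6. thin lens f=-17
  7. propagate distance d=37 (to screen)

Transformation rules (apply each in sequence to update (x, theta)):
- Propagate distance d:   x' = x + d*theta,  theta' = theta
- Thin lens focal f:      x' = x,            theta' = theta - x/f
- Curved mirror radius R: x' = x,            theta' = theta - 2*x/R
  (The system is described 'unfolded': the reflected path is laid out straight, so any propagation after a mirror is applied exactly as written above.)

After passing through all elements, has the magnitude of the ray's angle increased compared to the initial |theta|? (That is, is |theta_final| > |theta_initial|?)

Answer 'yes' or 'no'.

Answer: yes

Derivation:
Initial: x=-6.0000 theta=0.2000
After 1 (propagate distance d=17): x=-2.6000 theta=0.2000
After 2 (thin lens f=60): x=-2.6000 theta=73/300 (≈0.2433)
After 3 (propagate distance d=28): x=316/75 (≈4.2133) theta=73/300 (≈0.2433)
After 4 (thin lens f=55): x=316/75 (≈4.2133) theta=917/5500 (≈0.1667)
After 5 (propagate distance d=23): x=132793/16500 (≈8.0481) theta=917/5500 (≈0.1667)
After 6 (thin lens f=-17): x=132793/16500 (≈8.0481) theta=8978/14025 (≈0.6401)
After 7 (propagate distance d=37 (to screen)): x=2967067/93500 (≈31.7333) theta=8978/14025 (≈0.6401)
|theta_initial|=0.2000 |theta_final|=8978/14025 (≈0.6401) -> increased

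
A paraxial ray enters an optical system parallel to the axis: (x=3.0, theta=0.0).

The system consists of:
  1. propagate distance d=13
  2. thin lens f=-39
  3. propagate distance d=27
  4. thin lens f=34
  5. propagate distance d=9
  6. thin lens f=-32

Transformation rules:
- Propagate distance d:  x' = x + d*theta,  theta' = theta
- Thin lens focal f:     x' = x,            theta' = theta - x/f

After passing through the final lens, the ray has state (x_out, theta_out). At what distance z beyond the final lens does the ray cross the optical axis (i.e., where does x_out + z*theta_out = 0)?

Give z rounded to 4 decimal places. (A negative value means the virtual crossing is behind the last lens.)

Answer: -67.1588

Derivation:
Initial: x=3.0000 theta=0.0000
After 1 (propagate distance d=13): x=3.0000 theta=0.0000
After 2 (thin lens f=-39): x=3.0000 theta=1/13 (≈0.0769)
After 3 (propagate distance d=27): x=66/13 (≈5.0769) theta=1/13 (≈0.0769)
After 4 (thin lens f=34): x=66/13 (≈5.0769) theta=-16/221 (≈-0.0724)
After 5 (propagate distance d=9): x=978/221 (≈4.4253) theta=-16/221 (≈-0.0724)
After 6 (thin lens f=-32): x=978/221 (≈4.4253) theta=233/3536 (≈0.0659)
z_focus = -x_out/theta_out = -(978/221)/(233/3536) = -15648/233 ≈ -67.1588
Rounded to 4 decimal places: z = -67.1588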